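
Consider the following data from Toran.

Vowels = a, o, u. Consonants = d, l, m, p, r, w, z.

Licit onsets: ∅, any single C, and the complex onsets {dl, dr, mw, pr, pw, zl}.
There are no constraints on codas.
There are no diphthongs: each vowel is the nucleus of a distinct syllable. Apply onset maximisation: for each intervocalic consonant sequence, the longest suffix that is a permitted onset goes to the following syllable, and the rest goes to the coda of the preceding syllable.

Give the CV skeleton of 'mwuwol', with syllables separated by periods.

Nuclei (vowels): u, o → 2 syllables.
V1 /u/ – V2 /o/: /w/ → onset of the next syllable (single consonants are always licit onsets).
Syllabification: mwu.wol.
Mapping each syllable to C/V: /mwu/ → CCV, /wol/ → CVC.

CCV.CVC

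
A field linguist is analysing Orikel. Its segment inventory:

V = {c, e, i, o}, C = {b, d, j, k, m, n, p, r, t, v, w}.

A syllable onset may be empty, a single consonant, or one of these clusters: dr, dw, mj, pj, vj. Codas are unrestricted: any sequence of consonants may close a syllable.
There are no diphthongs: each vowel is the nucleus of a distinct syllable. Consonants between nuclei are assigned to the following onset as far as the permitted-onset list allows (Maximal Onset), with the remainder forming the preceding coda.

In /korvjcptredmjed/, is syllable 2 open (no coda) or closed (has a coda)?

Nuclei (vowels): o, c, e, e → 4 syllables.
V1 /o/ – V2 /c/: cluster /rvj/ — the longest permitted-onset suffix is /vj/; onset = /vj/, preceding coda = /r/.
V2 /c/ – V3 /e/: /ptr/ — longest licit onset from the right is /r/, leaving /pt/ as coda.
V3 /e/ – V4 /e/: cluster /dmj/ — the longest permitted-onset suffix is /mj/; onset = /mj/, preceding coda = /d/.
Syllabification: kor.vjcpt.red.mjed.
Syllable 2 is /vjcpt/ with coda /pt/, so it is closed.

closed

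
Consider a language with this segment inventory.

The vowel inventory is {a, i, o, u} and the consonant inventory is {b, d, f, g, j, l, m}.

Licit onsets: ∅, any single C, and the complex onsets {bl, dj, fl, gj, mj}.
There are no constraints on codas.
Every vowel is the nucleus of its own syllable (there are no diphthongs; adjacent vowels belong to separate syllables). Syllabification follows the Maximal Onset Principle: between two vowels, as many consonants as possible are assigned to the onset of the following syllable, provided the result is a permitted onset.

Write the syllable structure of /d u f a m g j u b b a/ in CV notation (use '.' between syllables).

CV.CVC.CCVC.CV

The vowels are u, a, u, a — 4 nuclei, so 4 syllables.
V1 /u/ – V2 /a/: /f/ is a single consonant, so it becomes the next onset.
V2 /a/ – V3 /u/: /mgj/ splits as /m/ + /gj/ (/gj/ is the longest suffix that is a licit onset).
V3 /u/ – V4 /a/: /bb/ splits as /b/ + /b/ (/b/ is the longest suffix that is a licit onset).
Putting it together: du.fam.gjub.ba.
Mapping each syllable to C/V: /du/ → CV, /fam/ → CVC, /gjub/ → CCVC, /ba/ → CV.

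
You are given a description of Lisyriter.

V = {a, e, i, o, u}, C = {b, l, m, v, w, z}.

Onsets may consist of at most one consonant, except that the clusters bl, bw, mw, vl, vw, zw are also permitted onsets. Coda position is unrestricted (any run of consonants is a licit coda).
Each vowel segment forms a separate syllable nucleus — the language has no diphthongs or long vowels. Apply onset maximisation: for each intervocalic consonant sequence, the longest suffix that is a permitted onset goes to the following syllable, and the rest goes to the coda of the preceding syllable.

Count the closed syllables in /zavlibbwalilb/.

The vowels are a, i, a, i — 4 nuclei, so 4 syllables.
V1 /a/ – V2 /i/: cluster /vl/ — /vl/ is itself a permitted onset, so the whole cluster goes right; preceding coda = ∅.
V2 /i/ – V3 /a/: cluster /bbw/ — the longest permitted-onset suffix is /bw/; onset = /bw/, preceding coda = /b/.
V3 /a/ – V4 /i/: /l/ → onset of the next syllable (single consonants are always licit onsets).
Putting it together: za.vlib.bwa.lilb.
Classifying each syllable: /za/ (open), /vlib/ (closed), /bwa/ (open), /lilb/ (closed).
Closed syllables: 2.

2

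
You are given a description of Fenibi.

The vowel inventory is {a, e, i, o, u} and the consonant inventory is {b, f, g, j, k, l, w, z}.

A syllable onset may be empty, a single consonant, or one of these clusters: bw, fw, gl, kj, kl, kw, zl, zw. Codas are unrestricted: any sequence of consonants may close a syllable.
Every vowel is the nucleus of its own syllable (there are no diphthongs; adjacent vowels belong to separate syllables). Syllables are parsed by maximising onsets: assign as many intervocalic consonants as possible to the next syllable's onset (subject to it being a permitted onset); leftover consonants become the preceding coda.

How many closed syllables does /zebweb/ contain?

1

Vowels present: e, e; each is a nucleus, giving 2 syllables.
Between /e/ (V1) and /e/ (V2): /bw/ is a licit onset in full, so it all attaches to the next syllable.
Syllabification: ze.bweb.
Classifying each syllable: /ze/ (open), /bweb/ (closed).
Closed syllables: 1.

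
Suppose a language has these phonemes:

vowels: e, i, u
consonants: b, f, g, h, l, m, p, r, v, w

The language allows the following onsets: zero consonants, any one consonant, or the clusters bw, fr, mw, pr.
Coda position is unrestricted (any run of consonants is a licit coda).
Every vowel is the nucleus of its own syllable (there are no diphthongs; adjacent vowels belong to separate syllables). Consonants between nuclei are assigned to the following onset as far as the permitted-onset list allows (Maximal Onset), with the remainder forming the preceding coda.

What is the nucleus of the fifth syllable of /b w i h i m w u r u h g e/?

The vowels are i, i, u, u, e — 5 nuclei, so 5 syllables.
The fifth nucleus (vowel 5 from the left) is /e/.

e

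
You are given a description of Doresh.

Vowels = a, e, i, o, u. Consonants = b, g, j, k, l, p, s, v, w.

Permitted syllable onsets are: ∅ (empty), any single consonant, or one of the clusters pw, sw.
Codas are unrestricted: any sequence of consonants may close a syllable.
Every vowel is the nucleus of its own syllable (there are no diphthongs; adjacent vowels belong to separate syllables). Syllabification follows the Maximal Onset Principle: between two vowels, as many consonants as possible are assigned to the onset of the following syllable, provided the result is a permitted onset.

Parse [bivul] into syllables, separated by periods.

Nuclei (vowels): i, u → 2 syllables.
V1 /i/ – V2 /u/: just /v/ — single C goes to the following onset.

bi.vul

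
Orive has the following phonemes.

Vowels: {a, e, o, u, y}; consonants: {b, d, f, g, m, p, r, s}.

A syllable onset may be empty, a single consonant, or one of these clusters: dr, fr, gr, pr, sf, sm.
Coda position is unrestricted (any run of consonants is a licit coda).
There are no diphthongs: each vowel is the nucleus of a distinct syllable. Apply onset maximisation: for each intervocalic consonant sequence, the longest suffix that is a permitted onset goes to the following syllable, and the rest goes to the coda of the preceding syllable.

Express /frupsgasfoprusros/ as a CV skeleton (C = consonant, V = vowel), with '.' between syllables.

Nuclei (vowels): u, a, o, u, o → 5 syllables.
Between /u/ (V1) and /a/ (V2): /psg/ — longest licit onset from the right is /g/, leaving /ps/ as coda.
Between /a/ (V2) and /o/ (V3): /sf/ is a licit onset in full, so it all attaches to the next syllable.
Between /o/ (V3) and /u/ (V4): /pr/ — entire cluster is a permitted onset → onset /pr/, coda ∅.
Between /u/ (V4) and /o/ (V5): /sr/ splits as /s/ + /r/ (/r/ is the longest suffix that is a licit onset).
Putting it together: frups.ga.sfo.prus.ros.
Mapping each syllable to C/V: /frups/ → CCVCC, /ga/ → CV, /sfo/ → CCV, /prus/ → CCVC, /ros/ → CVC.

CCVCC.CV.CCV.CCVC.CVC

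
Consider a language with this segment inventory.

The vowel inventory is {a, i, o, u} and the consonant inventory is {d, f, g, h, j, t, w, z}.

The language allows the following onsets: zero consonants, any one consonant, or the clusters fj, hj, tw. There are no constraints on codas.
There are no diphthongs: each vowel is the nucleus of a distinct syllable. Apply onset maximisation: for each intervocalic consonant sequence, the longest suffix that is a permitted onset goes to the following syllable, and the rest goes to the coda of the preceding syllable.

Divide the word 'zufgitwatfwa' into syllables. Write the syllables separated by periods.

zuf.gi.twatf.wa

Vowels present: u, i, a, a; each is a nucleus, giving 4 syllables.
V1 /u/ – V2 /i/: /fg/ — longest licit onset from the right is /g/, leaving /f/ as coda.
V2 /i/ – V3 /a/: /tw/ is a licit onset in full, so it all attaches to the next syllable.
V3 /a/ – V4 /a/: /tfw/; trying suffixes from longest down, /w/ is the first permitted one, so coda /tf/ | onset /w/.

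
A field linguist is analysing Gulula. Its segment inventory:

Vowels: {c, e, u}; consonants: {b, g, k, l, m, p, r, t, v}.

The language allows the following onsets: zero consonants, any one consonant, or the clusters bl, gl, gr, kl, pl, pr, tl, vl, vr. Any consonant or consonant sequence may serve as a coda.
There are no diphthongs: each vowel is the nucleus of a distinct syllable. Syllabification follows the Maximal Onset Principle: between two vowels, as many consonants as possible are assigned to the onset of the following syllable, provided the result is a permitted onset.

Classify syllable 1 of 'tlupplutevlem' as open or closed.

The vowels are u, u, e, e — 4 nuclei, so 4 syllables.
/u…u/ gap (V1→V2): /ppl/ — longest licit onset from the right is /pl/, leaving /p/ as coda.
/u…e/ gap (V2→V3): /t/ → onset of the next syllable (single consonants are always licit onsets).
/e…e/ gap (V3→V4): /vl/ — entire cluster is a permitted onset → onset /vl/, coda ∅.
Syllabification: tlup.plu.te.vlem.
Syllable 1 is /tlup/ with coda /p/, so it is closed.

closed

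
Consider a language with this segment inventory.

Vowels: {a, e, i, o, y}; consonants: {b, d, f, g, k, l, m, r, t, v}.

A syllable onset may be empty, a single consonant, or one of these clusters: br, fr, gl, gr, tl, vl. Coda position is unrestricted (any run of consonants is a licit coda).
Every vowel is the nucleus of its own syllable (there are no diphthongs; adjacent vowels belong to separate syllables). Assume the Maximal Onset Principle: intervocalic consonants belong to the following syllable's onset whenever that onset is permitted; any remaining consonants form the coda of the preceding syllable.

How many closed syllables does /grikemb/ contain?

1

The vowels are i, e — 2 nuclei, so 2 syllables.
Between /i/ (V1) and /e/ (V2): just /k/ — single C goes to the following onset.
Putting it together: gri.kemb.
Classifying each syllable: /gri/ (open), /kemb/ (closed).
Closed syllables: 1.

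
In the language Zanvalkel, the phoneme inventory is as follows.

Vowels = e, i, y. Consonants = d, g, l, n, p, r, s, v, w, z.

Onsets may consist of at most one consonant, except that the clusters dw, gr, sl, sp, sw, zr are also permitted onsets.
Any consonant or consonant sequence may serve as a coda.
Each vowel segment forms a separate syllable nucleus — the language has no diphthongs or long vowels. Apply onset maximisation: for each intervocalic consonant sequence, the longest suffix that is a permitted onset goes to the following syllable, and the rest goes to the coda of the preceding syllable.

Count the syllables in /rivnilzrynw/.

3

Vowels present: i, i, y; each is a nucleus, giving 3 syllables.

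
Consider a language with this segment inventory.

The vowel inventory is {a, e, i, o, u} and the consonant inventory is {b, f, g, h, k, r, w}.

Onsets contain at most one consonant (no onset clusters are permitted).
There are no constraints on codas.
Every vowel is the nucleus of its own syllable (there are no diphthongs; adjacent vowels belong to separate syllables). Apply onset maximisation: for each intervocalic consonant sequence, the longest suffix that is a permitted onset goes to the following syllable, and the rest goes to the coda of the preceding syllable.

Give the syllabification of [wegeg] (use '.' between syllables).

we.geg

Nuclei (vowels): e, e → 2 syllables.
V1 /e/ – V2 /e/: /g/ → onset of the next syllable (single consonants are always licit onsets).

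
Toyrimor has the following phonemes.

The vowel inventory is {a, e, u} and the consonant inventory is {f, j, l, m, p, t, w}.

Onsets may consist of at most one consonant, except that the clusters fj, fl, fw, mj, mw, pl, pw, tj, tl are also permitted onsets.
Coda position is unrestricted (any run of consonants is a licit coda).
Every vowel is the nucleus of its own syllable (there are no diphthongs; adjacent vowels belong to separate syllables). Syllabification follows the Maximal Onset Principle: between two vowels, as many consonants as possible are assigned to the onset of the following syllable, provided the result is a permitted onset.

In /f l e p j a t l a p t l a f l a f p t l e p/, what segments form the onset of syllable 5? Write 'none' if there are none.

Nuclei (vowels): e, a, a, a, a, e → 6 syllables.
V1 /e/ – V2 /a/: cluster /pj/ — the longest permitted-onset suffix is /j/; onset = /j/, preceding coda = /p/.
V2 /a/ – V3 /a/: /tl/ — entire cluster is a permitted onset → onset /tl/, coda ∅.
V3 /a/ – V4 /a/: cluster /ptl/ — the longest permitted-onset suffix is /tl/; onset = /tl/, preceding coda = /p/.
V4 /a/ – V5 /a/: /fl/ — entire cluster is a permitted onset → onset /fl/, coda ∅.
V5 /a/ – V6 /e/: cluster /fptl/ — the longest permitted-onset suffix is /tl/; onset = /tl/, preceding coda = /fp/.
Result: flep.ja.tlap.tla.flafp.tlep.
Syllable 5 is /flafp/: onset /fl/, nucleus /a/, coda /fp/.

fl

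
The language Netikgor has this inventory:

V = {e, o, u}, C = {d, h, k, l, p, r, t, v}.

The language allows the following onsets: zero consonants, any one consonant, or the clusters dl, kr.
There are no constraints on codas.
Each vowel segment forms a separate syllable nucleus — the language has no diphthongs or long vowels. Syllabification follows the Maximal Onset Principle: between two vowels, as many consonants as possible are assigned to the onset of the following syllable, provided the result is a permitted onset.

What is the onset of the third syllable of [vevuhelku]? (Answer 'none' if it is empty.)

Nuclei (vowels): e, u, e, u → 4 syllables.
σ1/σ2 boundary: /v/ → onset of the next syllable (single consonants are always licit onsets).
σ2/σ3 boundary: /h/ is a single consonant, so it becomes the next onset.
σ3/σ4 boundary: /lk/ — longest licit onset from the right is /k/, leaving /l/ as coda.
Putting it together: ve.vu.hel.ku.
Syllable 3 is /hel/: onset /h/, nucleus /e/, coda /l/.

h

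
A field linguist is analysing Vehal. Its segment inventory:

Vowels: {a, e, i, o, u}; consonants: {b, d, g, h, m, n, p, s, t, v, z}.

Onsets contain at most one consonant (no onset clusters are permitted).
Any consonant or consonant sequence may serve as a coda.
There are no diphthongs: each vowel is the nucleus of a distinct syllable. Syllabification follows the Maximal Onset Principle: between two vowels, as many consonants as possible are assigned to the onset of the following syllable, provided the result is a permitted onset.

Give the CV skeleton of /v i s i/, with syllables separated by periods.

The vowels are i, i — 2 nuclei, so 2 syllables.
Between /i/ (V1) and /i/ (V2): just /s/ — single C goes to the following onset.
Putting it together: vi.si.
Mapping each syllable to C/V: /vi/ → CV, /si/ → CV.

CV.CV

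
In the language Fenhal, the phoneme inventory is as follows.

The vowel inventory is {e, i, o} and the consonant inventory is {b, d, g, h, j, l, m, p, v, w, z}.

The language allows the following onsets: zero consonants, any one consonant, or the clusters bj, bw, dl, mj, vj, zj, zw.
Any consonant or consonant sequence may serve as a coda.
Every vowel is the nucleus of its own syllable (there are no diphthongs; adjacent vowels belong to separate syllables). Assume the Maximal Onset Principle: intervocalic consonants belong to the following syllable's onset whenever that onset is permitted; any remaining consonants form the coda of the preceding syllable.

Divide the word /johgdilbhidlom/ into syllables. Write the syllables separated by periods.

johg.dilb.hi.dlom

Vowels present: o, i, i, o; each is a nucleus, giving 4 syllables.
/o…i/ gap (V1→V2): /hgd/; trying suffixes from longest down, /d/ is the first permitted one, so coda /hg/ | onset /d/.
/i…i/ gap (V2→V3): /lbh/; trying suffixes from longest down, /h/ is the first permitted one, so coda /lb/ | onset /h/.
/i…o/ gap (V3→V4): cluster /dl/ — /dl/ is itself a permitted onset, so the whole cluster goes right; preceding coda = ∅.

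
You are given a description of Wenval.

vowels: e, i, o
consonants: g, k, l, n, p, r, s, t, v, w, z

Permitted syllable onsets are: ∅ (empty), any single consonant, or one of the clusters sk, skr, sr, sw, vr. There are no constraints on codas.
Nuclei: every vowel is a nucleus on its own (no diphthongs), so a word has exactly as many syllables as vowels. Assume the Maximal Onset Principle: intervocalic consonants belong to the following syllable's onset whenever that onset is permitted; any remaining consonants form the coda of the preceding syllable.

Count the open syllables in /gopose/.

3

Vowels present: o, o, e; each is a nucleus, giving 3 syllables.
σ1/σ2 boundary: /p/ is a single consonant, so it becomes the next onset.
σ2/σ3 boundary: /s/ → onset of the next syllable (single consonants are always licit onsets).
So the parse is go.po.se.
Classifying each syllable: /go/ (open), /po/ (open), /se/ (open).
Open syllables: 3.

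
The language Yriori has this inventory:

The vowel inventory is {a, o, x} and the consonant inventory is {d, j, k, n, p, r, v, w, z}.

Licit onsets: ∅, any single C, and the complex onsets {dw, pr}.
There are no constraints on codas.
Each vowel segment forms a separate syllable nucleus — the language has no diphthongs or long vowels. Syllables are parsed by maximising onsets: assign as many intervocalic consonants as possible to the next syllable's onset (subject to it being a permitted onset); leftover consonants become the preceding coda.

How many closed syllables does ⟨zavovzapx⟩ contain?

1

Nuclei (vowels): a, o, a, x → 4 syllables.
Between /a/ (V1) and /o/ (V2): /v/ → onset of the next syllable (single consonants are always licit onsets).
Between /o/ (V2) and /a/ (V3): cluster /vz/ — the longest permitted-onset suffix is /z/; onset = /z/, preceding coda = /v/.
Between /a/ (V3) and /x/ (V4): /p/ is a single consonant, so it becomes the next onset.
Result: za.vov.za.px.
Classifying each syllable: /za/ (open), /vov/ (closed), /za/ (open), /px/ (open).
Closed syllables: 1.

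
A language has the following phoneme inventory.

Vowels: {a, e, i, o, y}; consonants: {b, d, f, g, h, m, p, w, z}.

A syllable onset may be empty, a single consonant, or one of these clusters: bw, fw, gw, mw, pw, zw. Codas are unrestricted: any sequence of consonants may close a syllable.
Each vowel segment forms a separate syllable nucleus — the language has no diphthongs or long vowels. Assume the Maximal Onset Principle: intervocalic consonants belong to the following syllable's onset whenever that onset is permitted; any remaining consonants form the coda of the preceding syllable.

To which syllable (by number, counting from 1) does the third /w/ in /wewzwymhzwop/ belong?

The vowels are e, y, o — 3 nuclei, so 3 syllables.
/e…y/ gap (V1→V2): cluster /wzw/ — the longest permitted-onset suffix is /zw/; onset = /zw/, preceding coda = /w/.
/y…o/ gap (V2→V3): /mhzw/ splits as /mh/ + /zw/ (/zw/ is the longest suffix that is a licit onset).
Result: wew.zwymh.zwop.
The third /w/ is in the onset of syllable 2 (/zwymh/).

2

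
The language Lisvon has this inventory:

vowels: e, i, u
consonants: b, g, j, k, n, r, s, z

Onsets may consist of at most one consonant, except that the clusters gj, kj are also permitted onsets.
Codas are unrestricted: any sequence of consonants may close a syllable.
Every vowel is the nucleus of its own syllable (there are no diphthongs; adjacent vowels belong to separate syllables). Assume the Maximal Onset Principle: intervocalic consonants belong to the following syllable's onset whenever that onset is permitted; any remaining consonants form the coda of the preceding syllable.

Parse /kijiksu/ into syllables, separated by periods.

ki.jik.su

The vowels are i, i, u — 3 nuclei, so 3 syllables.
V1 /i/ – V2 /i/: /j/ → onset of the next syllable (single consonants are always licit onsets).
V2 /i/ – V3 /u/: /ks/; trying suffixes from longest down, /s/ is the first permitted one, so coda /k/ | onset /s/.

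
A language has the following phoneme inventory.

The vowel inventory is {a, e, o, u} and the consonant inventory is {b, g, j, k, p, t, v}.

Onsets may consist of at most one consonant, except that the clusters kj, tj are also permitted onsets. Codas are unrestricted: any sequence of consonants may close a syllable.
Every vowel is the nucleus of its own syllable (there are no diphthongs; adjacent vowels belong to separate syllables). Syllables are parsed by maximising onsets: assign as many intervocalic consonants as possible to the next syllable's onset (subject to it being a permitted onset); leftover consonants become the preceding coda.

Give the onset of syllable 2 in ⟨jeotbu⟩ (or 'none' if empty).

Nuclei (vowels): e, o, u → 3 syllables.
σ1/σ2 boundary: no consonants, so the boundary falls immediately after /e/.
σ2/σ3 boundary: /tb/ — longest licit onset from the right is /b/, leaving /t/ as coda.
Syllabification: je.ot.bu.
Syllable 2 is /ot/: onset ∅, nucleus /o/, coda /t/.

none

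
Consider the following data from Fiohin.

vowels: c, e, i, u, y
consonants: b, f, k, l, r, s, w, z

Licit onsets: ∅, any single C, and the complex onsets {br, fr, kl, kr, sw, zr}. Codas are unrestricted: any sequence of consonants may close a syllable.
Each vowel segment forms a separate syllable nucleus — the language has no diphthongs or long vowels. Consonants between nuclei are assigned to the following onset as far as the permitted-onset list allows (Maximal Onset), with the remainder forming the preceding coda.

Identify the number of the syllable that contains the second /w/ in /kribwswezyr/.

2

The vowels are i, e, y — 3 nuclei, so 3 syllables.
σ1/σ2 boundary: /bwsw/ splits as /bw/ + /sw/ (/sw/ is the longest suffix that is a licit onset).
σ2/σ3 boundary: /z/ is a single consonant, so it becomes the next onset.
Result: kribw.swe.zyr.
The second /w/ is in the onset of syllable 2 (/swe/).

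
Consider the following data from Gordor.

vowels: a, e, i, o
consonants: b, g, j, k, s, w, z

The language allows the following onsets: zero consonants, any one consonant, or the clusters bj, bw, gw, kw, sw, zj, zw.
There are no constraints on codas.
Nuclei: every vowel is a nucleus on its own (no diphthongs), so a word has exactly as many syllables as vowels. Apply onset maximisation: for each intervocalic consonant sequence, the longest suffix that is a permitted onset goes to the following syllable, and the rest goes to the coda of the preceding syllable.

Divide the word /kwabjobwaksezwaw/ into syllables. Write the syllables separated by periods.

kwa.bjo.bwak.se.zwaw

Vowels present: a, o, a, e, a; each is a nucleus, giving 5 syllables.
V1 /a/ – V2 /o/: cluster /bj/ — /bj/ is itself a permitted onset, so the whole cluster goes right; preceding coda = ∅.
V2 /o/ – V3 /a/: /bw/ — entire cluster is a permitted onset → onset /bw/, coda ∅.
V3 /a/ – V4 /e/: /ks/; trying suffixes from longest down, /s/ is the first permitted one, so coda /k/ | onset /s/.
V4 /e/ – V5 /a/: /zw/ — entire cluster is a permitted onset → onset /zw/, coda ∅.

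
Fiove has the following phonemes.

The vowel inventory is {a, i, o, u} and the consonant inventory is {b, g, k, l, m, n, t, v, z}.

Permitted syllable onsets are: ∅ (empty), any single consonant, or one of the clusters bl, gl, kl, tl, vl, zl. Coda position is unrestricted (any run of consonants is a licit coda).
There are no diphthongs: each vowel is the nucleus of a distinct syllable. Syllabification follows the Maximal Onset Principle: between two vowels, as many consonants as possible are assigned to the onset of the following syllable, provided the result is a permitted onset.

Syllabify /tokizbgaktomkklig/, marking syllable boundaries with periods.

Vowels present: o, i, a, o, i; each is a nucleus, giving 5 syllables.
V1 /o/ – V2 /i/: /k/ → onset of the next syllable (single consonants are always licit onsets).
V2 /i/ – V3 /a/: /zbg/ — longest licit onset from the right is /g/, leaving /zb/ as coda.
V3 /a/ – V4 /o/: cluster /kt/ — the longest permitted-onset suffix is /t/; onset = /t/, preceding coda = /k/.
V4 /o/ – V5 /i/: /mkkl/ splits as /mk/ + /kl/ (/kl/ is the longest suffix that is a licit onset).

to.kizb.gak.tomk.klig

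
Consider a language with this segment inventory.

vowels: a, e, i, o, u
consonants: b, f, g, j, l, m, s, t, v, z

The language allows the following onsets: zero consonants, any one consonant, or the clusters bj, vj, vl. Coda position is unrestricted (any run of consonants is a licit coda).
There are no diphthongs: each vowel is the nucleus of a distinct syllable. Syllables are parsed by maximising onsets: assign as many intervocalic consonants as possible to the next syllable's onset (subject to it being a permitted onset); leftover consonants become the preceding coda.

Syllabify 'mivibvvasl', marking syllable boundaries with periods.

Nuclei (vowels): i, i, a → 3 syllables.
Between /i/ (V1) and /i/ (V2): /v/ is a single consonant, so it becomes the next onset.
Between /i/ (V2) and /a/ (V3): /bvv/; trying suffixes from longest down, /v/ is the first permitted one, so coda /bv/ | onset /v/.

mi.vibv.vasl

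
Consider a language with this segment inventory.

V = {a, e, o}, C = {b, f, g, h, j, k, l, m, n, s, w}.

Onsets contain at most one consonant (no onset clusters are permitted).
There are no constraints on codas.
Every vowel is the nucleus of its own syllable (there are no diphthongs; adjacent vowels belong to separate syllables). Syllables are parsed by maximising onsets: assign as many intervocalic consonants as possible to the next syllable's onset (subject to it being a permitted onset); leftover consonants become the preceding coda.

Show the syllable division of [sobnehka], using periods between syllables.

Nuclei (vowels): o, e, a → 3 syllables.
Between /o/ (V1) and /e/ (V2): /bn/ — longest licit onset from the right is /n/, leaving /b/ as coda.
Between /e/ (V2) and /a/ (V3): /hk/ — longest licit onset from the right is /k/, leaving /h/ as coda.

sob.neh.ka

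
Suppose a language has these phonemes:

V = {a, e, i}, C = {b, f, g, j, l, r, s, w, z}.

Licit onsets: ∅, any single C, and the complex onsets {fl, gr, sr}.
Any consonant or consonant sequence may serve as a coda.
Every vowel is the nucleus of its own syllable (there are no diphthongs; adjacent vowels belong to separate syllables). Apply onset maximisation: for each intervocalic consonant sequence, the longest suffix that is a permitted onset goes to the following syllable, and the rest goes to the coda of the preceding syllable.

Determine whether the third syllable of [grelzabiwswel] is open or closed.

closed

Vowels present: e, a, i, e; each is a nucleus, giving 4 syllables.
σ1/σ2 boundary: /lz/ splits as /l/ + /z/ (/z/ is the longest suffix that is a licit onset).
σ2/σ3 boundary: /b/ is a single consonant, so it becomes the next onset.
σ3/σ4 boundary: /wsw/ — longest licit onset from the right is /w/, leaving /ws/ as coda.
So the parse is grel.za.biws.wel.
Syllable 3 is /biws/ with coda /ws/, so it is closed.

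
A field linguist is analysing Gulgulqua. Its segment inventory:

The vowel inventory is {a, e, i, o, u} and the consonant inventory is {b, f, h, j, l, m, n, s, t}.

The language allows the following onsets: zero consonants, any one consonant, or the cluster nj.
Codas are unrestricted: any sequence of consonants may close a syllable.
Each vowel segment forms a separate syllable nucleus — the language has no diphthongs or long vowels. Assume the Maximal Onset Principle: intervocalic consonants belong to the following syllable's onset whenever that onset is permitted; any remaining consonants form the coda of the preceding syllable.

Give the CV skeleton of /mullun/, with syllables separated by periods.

CVC.CVC

The vowels are u, u — 2 nuclei, so 2 syllables.
V1 /u/ – V2 /u/: cluster /ll/ — the longest permitted-onset suffix is /l/; onset = /l/, preceding coda = /l/.
Result: mul.lun.
Mapping each syllable to C/V: /mul/ → CVC, /lun/ → CVC.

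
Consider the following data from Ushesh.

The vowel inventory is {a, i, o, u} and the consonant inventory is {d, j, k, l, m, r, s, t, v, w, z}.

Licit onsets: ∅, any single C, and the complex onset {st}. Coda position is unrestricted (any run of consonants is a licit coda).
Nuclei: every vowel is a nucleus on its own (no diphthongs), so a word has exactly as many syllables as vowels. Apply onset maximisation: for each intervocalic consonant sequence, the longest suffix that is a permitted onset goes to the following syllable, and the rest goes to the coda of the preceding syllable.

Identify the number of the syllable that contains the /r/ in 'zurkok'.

Nuclei (vowels): u, o → 2 syllables.
V1 /u/ – V2 /o/: /rk/ splits as /r/ + /k/ (/k/ is the longest suffix that is a licit onset).
So the parse is zur.kok.
The /r/ is in the coda of syllable 1 (/zur/).

1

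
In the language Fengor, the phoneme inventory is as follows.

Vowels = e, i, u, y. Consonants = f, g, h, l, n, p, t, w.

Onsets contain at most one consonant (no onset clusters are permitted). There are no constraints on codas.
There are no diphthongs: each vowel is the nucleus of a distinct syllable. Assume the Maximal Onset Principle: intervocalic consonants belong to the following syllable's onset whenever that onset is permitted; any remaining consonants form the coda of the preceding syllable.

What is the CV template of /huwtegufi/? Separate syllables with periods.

The vowels are u, e, u, i — 4 nuclei, so 4 syllables.
V1 /u/ – V2 /e/: cluster /wt/ — the longest permitted-onset suffix is /t/; onset = /t/, preceding coda = /w/.
V2 /e/ – V3 /u/: /g/ → onset of the next syllable (single consonants are always licit onsets).
V3 /u/ – V4 /i/: /f/ is a single consonant, so it becomes the next onset.
Syllabification: huw.te.gu.fi.
Mapping each syllable to C/V: /huw/ → CVC, /te/ → CV, /gu/ → CV, /fi/ → CV.

CVC.CV.CV.CV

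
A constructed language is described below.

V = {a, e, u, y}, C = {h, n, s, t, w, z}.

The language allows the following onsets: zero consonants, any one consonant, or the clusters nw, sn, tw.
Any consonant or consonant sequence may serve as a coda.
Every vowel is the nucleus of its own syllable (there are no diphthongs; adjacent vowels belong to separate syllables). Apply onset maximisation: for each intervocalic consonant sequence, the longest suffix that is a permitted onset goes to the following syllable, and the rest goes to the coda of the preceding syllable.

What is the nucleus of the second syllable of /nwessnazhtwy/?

The vowels are e, a, y — 3 nuclei, so 3 syllables.
The second nucleus (vowel 2 from the left) is /a/.

a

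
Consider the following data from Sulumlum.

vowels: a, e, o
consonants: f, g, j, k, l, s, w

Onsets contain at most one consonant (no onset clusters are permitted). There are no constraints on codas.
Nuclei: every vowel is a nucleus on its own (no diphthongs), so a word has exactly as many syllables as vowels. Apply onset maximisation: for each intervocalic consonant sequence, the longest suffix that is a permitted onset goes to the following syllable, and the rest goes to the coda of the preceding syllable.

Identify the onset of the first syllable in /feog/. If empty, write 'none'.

Nuclei (vowels): e, o → 2 syllables.
Between /e/ (V1) and /o/ (V2): nothing intervenes; syllable break is V.V.
Syllabification: fe.og.
Syllable 1 is /fe/: onset /f/, nucleus /e/, coda ∅.

f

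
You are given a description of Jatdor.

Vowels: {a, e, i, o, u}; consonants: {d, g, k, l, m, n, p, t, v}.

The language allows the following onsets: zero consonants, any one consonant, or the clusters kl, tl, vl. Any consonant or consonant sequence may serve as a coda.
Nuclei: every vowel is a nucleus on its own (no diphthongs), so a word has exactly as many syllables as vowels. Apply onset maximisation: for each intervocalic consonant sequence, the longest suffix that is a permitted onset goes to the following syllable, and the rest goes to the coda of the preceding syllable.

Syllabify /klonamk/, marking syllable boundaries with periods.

Nuclei (vowels): o, a → 2 syllables.
/o…a/ gap (V1→V2): /n/ → onset of the next syllable (single consonants are always licit onsets).

klo.namk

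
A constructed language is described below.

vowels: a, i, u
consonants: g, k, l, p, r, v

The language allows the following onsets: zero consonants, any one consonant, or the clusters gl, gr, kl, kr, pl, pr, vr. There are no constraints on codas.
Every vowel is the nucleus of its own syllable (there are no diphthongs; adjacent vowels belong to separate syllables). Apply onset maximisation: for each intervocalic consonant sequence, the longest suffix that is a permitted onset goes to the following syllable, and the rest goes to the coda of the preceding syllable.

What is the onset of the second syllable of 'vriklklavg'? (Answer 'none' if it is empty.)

kl

Nuclei (vowels): i, a → 2 syllables.
Between /i/ (V1) and /a/ (V2): /klkl/; trying suffixes from longest down, /kl/ is the first permitted one, so coda /kl/ | onset /kl/.
So the parse is vrikl.klavg.
Syllable 2 is /klavg/: onset /kl/, nucleus /a/, coda /vg/.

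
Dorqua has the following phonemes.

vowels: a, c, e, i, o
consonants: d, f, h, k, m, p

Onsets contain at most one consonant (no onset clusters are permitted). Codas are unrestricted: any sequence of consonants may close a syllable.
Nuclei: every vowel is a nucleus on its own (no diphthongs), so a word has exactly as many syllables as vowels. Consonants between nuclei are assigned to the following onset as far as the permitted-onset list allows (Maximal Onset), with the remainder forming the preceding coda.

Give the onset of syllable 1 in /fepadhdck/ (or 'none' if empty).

f

Nuclei (vowels): e, a, c → 3 syllables.
Between /e/ (V1) and /a/ (V2): /p/ is a single consonant, so it becomes the next onset.
Between /a/ (V2) and /c/ (V3): /dhd/; trying suffixes from longest down, /d/ is the first permitted one, so coda /dh/ | onset /d/.
Putting it together: fe.padh.dck.
Syllable 1 is /fe/: onset /f/, nucleus /e/, coda ∅.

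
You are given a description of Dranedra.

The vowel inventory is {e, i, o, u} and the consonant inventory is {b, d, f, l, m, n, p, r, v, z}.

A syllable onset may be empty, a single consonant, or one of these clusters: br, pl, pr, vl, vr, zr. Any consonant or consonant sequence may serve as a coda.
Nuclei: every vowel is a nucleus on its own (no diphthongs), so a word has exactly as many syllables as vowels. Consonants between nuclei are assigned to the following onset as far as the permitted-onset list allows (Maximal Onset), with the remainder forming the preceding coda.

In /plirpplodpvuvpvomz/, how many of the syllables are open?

Vowels present: i, o, u, o; each is a nucleus, giving 4 syllables.
Between /i/ (V1) and /o/ (V2): cluster /rppl/ — the longest permitted-onset suffix is /pl/; onset = /pl/, preceding coda = /rp/.
Between /o/ (V2) and /u/ (V3): /dpv/; trying suffixes from longest down, /v/ is the first permitted one, so coda /dp/ | onset /v/.
Between /u/ (V3) and /o/ (V4): /vpv/ splits as /vp/ + /v/ (/v/ is the longest suffix that is a licit onset).
So the parse is plirp.plodp.vuvp.vomz.
Classifying each syllable: /plirp/ (closed), /plodp/ (closed), /vuvp/ (closed), /vomz/ (closed).
Open syllables: 0.

0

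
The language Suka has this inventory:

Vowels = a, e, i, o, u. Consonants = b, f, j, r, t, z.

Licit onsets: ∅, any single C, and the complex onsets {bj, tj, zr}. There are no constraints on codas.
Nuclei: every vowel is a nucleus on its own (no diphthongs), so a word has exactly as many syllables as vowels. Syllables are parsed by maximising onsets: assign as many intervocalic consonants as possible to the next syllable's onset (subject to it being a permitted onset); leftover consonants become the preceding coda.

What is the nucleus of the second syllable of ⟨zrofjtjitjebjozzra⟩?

The vowels are o, i, e, o, a — 5 nuclei, so 5 syllables.
The second nucleus (vowel 2 from the left) is /i/.

i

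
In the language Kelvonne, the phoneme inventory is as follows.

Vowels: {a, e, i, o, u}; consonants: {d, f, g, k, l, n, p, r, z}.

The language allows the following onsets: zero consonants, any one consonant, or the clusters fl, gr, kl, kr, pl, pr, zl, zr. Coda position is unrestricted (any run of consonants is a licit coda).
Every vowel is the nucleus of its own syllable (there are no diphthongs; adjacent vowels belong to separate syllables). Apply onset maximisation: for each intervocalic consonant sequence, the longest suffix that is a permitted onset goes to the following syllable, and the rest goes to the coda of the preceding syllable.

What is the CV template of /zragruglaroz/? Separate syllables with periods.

CCV.CCVC.CV.CVC

Nuclei (vowels): a, u, a, o → 4 syllables.
/a…u/ gap (V1→V2): /gr/ is a licit onset in full, so it all attaches to the next syllable.
/u…a/ gap (V2→V3): /gl/; trying suffixes from longest down, /l/ is the first permitted one, so coda /g/ | onset /l/.
/a…o/ gap (V3→V4): /r/ is a single consonant, so it becomes the next onset.
Result: zra.grug.la.roz.
Mapping each syllable to C/V: /zra/ → CCV, /grug/ → CCVC, /la/ → CV, /roz/ → CVC.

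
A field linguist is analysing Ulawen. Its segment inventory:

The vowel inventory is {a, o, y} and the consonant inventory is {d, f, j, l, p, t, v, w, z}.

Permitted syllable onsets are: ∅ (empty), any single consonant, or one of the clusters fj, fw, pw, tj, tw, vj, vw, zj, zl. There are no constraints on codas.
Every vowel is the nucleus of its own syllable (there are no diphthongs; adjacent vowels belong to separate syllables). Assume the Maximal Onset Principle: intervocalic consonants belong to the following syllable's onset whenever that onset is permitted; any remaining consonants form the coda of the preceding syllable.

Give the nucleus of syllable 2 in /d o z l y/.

y

Nuclei (vowels): o, y → 2 syllables.
The second nucleus (vowel 2 from the left) is /y/.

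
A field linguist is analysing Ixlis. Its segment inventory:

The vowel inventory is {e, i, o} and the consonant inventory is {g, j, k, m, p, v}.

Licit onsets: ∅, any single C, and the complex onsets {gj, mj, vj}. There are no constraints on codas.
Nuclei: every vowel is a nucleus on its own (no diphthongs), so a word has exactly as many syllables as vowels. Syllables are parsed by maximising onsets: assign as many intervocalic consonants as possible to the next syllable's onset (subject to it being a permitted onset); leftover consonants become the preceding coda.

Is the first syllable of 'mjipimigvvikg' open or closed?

open

Nuclei (vowels): i, i, i, i → 4 syllables.
σ1/σ2 boundary: just /p/ — single C goes to the following onset.
σ2/σ3 boundary: /m/ is a single consonant, so it becomes the next onset.
σ3/σ4 boundary: cluster /gvv/ — the longest permitted-onset suffix is /v/; onset = /v/, preceding coda = /gv/.
Syllabification: mji.pi.migv.vikg.
Syllable 1 is /mji/; it ends in its nucleus with no coda, so it is open.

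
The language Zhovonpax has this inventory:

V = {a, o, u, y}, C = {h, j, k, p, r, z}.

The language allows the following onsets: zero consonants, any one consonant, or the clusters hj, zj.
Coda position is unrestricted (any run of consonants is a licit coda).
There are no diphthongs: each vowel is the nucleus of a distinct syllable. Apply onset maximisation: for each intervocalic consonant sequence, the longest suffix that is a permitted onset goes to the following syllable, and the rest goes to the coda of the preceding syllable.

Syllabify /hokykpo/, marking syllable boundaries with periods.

Nuclei (vowels): o, y, o → 3 syllables.
/o…y/ gap (V1→V2): /k/ is a single consonant, so it becomes the next onset.
/y…o/ gap (V2→V3): /kp/ splits as /k/ + /p/ (/p/ is the longest suffix that is a licit onset).

ho.kyk.po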